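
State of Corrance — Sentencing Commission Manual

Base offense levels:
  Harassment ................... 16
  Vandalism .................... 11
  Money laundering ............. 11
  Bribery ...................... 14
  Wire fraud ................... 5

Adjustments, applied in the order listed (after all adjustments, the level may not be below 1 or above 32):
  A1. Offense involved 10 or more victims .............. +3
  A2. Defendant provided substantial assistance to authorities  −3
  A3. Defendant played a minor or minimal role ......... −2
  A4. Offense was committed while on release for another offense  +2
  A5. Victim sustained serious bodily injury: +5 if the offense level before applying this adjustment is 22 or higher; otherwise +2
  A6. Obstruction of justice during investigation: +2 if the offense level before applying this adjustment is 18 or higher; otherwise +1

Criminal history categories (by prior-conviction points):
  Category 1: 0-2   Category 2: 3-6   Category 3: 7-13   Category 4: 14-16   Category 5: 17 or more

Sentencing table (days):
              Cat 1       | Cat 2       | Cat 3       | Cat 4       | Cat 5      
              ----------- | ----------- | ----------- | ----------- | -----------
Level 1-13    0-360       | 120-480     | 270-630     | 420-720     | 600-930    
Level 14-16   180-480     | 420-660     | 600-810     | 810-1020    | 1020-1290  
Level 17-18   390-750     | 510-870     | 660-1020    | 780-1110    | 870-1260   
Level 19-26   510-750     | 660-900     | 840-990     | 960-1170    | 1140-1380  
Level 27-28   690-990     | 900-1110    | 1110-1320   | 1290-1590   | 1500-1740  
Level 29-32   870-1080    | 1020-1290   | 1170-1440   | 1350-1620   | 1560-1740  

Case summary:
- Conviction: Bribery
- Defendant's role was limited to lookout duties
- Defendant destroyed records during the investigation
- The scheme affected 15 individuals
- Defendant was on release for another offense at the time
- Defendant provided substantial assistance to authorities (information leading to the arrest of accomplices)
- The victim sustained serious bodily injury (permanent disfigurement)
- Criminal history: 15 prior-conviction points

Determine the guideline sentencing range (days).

780-1110 days

Base offense level for bribery: 14.
A1 applies: 14 + 3 = 17.
A2 applies: 17 − 3 = 14.
A3 applies: 14 − 2 = 12.
A4 applies: 12 + 2 = 14.
A5 applies (level before this adjustment is 14 < 22, so +2): 14 + 2 = 16.
A6 applies (level before this adjustment is 16 < 18, so +1): 16 + 1 = 17.
Final offense level: 17.
Criminal history: 15 prior points → Category 4 (14-16).
Level 17 falls in the 17-18 band.
Grid: Level 17-18 × Category 4 = 780-1110 days.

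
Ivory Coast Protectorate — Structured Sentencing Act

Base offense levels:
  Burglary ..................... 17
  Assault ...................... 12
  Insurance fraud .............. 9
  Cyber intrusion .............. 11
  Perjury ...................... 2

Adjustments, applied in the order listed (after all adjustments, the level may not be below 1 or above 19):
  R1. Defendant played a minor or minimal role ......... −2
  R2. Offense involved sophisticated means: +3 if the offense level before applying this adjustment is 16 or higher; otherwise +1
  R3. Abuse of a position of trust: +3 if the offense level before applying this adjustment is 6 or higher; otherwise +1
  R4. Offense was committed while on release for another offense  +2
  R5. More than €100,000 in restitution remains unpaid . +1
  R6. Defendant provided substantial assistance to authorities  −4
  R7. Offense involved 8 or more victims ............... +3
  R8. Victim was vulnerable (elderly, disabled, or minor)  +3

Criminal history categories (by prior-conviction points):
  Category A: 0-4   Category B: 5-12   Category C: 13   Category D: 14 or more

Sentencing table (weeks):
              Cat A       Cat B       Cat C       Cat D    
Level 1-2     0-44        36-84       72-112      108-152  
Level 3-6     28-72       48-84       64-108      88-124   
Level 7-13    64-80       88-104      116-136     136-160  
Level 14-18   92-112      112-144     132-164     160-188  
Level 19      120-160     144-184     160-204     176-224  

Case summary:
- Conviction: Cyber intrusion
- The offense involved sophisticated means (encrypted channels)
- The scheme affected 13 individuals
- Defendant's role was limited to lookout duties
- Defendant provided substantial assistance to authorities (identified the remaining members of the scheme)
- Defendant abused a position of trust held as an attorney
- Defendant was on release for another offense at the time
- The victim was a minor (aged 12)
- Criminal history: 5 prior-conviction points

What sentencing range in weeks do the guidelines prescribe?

112-144 weeks

Base offense level for cyber intrusion: 11.
R1 applies: 11 − 2 = 9.
R2 applies (level before this adjustment is 9 < 16, so +1): 9 + 1 = 10.
R3 applies (level before this adjustment is 10 ≥ 6, so +3): 10 + 3 = 13.
R4 applies: 13 + 2 = 15.
R6 applies: 15 − 4 = 11.
R7 applies: 11 + 3 = 14.
R8 applies: 14 + 3 = 17.
Final offense level: 17.
Criminal history: 5 prior points → Category B (5-12).
Level 17 falls in the 14-18 band.
Grid: Level 14-18 × Category B = 112-144 weeks.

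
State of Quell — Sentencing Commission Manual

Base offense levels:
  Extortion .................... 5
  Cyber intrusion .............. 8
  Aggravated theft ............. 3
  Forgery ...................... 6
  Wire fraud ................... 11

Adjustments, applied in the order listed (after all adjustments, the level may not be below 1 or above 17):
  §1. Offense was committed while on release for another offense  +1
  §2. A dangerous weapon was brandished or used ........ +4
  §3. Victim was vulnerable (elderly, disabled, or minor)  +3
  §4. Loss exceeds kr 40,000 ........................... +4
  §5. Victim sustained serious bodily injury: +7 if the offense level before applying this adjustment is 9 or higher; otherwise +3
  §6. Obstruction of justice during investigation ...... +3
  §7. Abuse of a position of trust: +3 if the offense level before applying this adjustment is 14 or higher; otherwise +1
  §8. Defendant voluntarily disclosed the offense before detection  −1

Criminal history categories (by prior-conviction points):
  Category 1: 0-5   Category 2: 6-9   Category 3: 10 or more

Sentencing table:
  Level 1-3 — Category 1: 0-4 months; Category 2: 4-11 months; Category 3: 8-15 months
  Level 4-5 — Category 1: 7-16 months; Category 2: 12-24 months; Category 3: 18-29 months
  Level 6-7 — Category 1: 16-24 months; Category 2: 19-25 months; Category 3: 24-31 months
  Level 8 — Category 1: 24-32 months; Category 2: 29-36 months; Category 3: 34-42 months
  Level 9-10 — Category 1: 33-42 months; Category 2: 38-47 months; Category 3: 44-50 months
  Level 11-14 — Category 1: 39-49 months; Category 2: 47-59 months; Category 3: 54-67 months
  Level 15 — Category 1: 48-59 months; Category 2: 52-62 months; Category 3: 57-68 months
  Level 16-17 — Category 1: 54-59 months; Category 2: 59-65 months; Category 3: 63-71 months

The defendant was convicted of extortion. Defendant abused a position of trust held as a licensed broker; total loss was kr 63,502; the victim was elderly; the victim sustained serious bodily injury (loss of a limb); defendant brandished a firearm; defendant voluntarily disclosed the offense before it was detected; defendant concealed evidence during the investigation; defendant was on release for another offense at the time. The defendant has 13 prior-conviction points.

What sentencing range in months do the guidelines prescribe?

63-71 months

Base offense level for extortion: 5.
§1 applies: 5 + 1 = 6.
§2 applies: 6 + 4 = 10.
§3 applies: 10 + 3 = 13.
§4 applies: 13 + 4 = 17.
§5 applies (level before this adjustment is 17 ≥ 9, so +7): 17 + 7 = 24.
§6 applies: 24 + 3 = 27.
§7 applies (level before this adjustment is 27 ≥ 14, so +3): 27 + 3 = 30.
§8 applies: 30 − 1 = 29.
Level 29 exceeds the maximum of 17; capped at 17.
Final offense level: 17.
Criminal history: 13 prior points → Category 3 (10+).
Level 17 falls in the 16-17 band.
Grid: Level 16-17 × Category 3 = 63-71 months.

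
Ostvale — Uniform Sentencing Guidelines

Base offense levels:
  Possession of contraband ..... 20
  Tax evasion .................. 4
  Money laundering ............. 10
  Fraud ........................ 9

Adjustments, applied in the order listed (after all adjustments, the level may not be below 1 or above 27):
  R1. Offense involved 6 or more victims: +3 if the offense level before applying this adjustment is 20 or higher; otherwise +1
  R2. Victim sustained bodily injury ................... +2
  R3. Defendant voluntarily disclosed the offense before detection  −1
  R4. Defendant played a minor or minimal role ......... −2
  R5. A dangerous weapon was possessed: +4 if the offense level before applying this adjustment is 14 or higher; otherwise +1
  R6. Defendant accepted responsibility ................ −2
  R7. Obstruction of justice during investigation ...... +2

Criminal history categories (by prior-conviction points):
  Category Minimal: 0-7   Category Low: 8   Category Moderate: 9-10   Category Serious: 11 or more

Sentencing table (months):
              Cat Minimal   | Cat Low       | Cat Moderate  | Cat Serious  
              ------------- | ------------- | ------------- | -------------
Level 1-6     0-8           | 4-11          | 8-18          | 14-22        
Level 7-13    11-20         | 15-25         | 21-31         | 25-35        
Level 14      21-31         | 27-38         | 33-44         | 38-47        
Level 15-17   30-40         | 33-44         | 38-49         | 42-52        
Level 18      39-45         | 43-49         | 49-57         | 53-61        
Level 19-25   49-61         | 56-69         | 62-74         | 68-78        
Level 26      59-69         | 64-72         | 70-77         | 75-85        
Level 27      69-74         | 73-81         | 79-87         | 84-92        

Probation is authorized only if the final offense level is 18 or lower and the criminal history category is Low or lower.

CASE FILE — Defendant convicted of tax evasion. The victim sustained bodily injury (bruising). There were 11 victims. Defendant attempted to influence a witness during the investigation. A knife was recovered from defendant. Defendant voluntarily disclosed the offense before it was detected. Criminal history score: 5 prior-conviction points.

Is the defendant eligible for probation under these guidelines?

Base offense level for tax evasion: 4.
R1 applies (level before this adjustment is 4 < 20, so +1): 4 + 1 = 5.
R2 applies: 5 + 2 = 7.
R3 applies: 7 − 1 = 6.
R4 does not apply.
R5 applies (level before this adjustment is 6 < 14, so +1): 6 + 1 = 7.
R7 applies: 7 + 2 = 9.
Final offense level: 9.
Criminal history: 5 prior points → Category Minimal (0-7).
Level 9 falls in the 7-13 band.
Grid: Level 7-13 × Category Minimal = 11-20 months.
Probation check: level 9 ≤ 18 and category Minimal ≤ Low → eligible.

Yes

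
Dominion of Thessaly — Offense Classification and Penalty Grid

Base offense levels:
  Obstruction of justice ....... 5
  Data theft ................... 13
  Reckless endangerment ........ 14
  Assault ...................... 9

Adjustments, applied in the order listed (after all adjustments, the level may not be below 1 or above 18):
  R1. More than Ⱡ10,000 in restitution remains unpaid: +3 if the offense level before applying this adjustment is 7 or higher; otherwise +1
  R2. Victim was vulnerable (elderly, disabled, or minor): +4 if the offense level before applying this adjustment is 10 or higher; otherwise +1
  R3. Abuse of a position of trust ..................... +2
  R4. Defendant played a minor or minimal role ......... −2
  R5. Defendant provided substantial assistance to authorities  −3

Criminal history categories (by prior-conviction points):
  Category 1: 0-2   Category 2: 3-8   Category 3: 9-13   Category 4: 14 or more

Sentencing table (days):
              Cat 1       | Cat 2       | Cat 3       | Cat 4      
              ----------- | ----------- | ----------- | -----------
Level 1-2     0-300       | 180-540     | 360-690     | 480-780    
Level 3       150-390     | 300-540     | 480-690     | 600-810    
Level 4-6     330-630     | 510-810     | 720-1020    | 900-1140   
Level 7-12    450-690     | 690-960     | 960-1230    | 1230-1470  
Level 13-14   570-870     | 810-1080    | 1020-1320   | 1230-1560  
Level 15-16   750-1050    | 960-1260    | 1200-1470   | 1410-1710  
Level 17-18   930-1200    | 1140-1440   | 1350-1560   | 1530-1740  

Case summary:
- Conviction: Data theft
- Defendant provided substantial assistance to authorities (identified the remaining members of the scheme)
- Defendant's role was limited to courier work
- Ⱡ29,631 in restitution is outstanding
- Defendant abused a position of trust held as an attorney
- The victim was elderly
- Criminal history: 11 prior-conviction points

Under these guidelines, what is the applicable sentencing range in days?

Base offense level for data theft: 13.
R1 applies (level before this adjustment is 13 ≥ 7, so +3): 13 + 3 = 16.
R2 applies (level before this adjustment is 16 ≥ 10, so +4): 16 + 4 = 20.
R3 applies: 20 + 2 = 22.
R4 applies: 22 − 2 = 20.
R5 applies: 20 − 3 = 17.
Final offense level: 17.
Criminal history: 11 prior points → Category 3 (9-13).
Level 17 falls in the 17-18 band.
Grid: Level 17-18 × Category 3 = 1350-1560 days.

1350-1560 days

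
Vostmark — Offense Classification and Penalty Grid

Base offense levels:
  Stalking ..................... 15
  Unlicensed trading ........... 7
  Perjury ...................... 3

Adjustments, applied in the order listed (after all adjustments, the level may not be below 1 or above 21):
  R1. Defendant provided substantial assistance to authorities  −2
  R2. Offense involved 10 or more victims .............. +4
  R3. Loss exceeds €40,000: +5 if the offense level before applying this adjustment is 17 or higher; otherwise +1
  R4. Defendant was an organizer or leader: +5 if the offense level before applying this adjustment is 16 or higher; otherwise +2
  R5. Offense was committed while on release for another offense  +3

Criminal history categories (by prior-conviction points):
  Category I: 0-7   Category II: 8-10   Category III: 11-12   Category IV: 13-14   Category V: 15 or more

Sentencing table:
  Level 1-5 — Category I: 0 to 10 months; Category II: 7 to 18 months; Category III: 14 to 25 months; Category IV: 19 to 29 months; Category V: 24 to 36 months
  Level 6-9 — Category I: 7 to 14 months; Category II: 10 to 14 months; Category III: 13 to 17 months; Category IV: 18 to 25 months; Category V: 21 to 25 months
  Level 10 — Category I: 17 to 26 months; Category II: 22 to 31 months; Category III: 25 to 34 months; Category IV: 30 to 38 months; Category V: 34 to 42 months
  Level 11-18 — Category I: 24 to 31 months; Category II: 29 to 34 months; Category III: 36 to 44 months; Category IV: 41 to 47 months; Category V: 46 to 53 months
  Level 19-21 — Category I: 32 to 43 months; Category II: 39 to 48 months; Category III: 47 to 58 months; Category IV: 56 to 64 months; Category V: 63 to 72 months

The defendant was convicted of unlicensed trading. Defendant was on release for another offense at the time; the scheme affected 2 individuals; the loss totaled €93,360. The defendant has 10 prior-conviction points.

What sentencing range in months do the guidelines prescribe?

29-34 months

Base offense level for unlicensed trading: 7.
R2 does not apply.
R3 applies (level before this adjustment is 7 < 17, so +1): 7 + 1 = 8.
R4 does not apply.
R5 applies: 8 + 3 = 11.
Final offense level: 11.
Criminal history: 10 prior points → Category II (8-10).
Level 11 falls in the 11-18 band.
Grid: Level 11-18 × Category II = 29-34 months.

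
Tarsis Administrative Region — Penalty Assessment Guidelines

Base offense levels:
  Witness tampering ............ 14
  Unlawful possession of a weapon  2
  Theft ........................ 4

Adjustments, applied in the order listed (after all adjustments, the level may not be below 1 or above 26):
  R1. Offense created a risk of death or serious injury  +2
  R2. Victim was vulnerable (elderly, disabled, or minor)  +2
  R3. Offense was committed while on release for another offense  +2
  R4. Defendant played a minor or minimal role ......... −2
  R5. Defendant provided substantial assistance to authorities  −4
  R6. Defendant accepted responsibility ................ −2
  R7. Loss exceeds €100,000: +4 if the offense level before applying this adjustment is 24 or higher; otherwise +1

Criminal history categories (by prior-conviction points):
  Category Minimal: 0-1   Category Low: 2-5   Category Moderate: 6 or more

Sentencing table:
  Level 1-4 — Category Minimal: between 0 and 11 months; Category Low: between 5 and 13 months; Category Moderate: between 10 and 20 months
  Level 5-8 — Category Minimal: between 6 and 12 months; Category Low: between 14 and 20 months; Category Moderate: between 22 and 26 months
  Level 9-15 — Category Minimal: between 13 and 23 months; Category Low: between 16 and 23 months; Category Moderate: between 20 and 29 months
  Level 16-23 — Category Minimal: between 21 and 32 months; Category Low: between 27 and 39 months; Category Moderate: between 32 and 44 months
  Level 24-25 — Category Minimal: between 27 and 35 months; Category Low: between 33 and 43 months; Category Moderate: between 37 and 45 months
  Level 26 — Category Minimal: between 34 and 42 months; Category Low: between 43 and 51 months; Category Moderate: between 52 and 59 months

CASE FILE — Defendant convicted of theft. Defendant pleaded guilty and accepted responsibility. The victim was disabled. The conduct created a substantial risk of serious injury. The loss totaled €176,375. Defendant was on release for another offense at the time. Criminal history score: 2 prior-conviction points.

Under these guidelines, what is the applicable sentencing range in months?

16-23 months

Base offense level for theft: 4.
R1 applies: 4 + 2 = 6.
R2 applies: 6 + 2 = 8.
R3 applies: 8 + 2 = 10.
R4 does not apply.
R6 applies: 10 − 2 = 8.
R7 applies (level before this adjustment is 8 < 24, so +1): 8 + 1 = 9.
Final offense level: 9.
Criminal history: 2 prior points → Category Low (2-5).
Level 9 falls in the 9-15 band.
Grid: Level 9-15 × Category Low = 16-23 months.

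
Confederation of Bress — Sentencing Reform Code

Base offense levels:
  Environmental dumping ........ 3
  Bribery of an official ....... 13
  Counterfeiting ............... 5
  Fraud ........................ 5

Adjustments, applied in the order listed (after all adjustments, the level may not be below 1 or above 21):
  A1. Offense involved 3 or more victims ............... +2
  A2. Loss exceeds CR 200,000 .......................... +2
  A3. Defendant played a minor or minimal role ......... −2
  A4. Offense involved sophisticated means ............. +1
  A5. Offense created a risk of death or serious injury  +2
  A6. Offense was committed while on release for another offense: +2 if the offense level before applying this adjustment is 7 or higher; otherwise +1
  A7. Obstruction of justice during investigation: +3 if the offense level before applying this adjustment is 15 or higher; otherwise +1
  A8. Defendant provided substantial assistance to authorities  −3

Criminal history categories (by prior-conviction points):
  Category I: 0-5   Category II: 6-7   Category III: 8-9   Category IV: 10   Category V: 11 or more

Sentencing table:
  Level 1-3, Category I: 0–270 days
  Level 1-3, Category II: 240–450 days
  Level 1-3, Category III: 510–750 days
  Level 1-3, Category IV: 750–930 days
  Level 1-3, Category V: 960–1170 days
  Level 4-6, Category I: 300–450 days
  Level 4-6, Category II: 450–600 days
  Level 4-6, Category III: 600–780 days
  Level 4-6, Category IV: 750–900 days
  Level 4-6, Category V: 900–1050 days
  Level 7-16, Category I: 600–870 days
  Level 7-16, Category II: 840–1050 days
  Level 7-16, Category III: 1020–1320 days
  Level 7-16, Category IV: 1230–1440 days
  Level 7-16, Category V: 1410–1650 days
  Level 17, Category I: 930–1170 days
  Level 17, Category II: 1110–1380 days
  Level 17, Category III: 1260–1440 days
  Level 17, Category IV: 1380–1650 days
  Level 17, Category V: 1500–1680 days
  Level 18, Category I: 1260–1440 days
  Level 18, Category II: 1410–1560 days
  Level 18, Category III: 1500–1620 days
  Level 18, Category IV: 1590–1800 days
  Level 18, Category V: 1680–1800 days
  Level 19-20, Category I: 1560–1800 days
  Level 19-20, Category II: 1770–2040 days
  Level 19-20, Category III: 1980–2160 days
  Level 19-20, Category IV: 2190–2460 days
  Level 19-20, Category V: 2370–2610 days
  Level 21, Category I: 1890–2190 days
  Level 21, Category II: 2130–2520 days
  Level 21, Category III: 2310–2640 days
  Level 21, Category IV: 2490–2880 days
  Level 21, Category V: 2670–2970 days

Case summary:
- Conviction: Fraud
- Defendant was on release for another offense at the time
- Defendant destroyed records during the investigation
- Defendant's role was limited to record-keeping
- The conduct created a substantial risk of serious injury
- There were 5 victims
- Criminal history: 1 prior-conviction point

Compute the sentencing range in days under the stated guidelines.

600-870 days

Base offense level for fraud: 5.
A1 applies: 5 + 2 = 7.
A2 does not apply.
A3 applies: 7 − 2 = 5.
A5 applies: 5 + 2 = 7.
A6 applies (level before this adjustment is 7 ≥ 7, so +2): 7 + 2 = 9.
A7 applies (level before this adjustment is 9 < 15, so +1): 9 + 1 = 10.
A8 does not apply.
Final offense level: 10.
Criminal history: 1 prior point → Category I (0-5).
Level 10 falls in the 7-16 band.
Grid: Level 7-16 × Category I = 600-870 days.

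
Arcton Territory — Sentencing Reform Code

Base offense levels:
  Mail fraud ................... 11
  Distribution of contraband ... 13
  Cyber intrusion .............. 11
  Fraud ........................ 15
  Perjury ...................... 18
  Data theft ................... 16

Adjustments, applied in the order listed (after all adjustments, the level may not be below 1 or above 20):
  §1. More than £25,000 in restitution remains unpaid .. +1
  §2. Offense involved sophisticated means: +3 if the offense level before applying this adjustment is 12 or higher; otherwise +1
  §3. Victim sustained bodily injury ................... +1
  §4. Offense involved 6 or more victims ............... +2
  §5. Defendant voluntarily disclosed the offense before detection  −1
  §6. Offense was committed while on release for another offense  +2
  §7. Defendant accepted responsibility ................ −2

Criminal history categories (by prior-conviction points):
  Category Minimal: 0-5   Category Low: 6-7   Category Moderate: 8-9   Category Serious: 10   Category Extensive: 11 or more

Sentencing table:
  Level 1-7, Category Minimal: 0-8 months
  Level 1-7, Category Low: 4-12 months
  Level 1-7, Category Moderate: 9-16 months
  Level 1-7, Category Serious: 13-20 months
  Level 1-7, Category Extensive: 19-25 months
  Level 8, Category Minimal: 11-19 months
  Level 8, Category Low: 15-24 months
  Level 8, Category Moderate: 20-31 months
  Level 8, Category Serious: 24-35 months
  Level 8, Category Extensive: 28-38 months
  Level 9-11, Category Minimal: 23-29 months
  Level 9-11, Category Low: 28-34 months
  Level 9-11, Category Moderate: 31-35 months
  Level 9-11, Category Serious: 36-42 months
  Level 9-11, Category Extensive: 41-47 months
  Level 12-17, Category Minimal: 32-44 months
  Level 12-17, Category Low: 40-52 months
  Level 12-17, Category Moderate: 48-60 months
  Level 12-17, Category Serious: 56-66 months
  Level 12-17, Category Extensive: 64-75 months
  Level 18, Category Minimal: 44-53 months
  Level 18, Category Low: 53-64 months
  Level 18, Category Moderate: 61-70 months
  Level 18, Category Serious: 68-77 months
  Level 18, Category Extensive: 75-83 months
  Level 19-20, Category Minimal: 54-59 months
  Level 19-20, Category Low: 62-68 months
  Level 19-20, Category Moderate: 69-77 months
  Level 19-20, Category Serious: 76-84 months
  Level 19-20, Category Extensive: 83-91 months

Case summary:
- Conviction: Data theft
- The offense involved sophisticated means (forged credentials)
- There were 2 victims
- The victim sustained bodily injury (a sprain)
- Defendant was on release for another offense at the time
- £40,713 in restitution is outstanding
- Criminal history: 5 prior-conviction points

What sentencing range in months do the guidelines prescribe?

54-59 months

Base offense level for data theft: 16.
§1 applies: 16 + 1 = 17.
§2 applies (level before this adjustment is 17 ≥ 12, so +3): 17 + 3 = 20.
§3 applies: 20 + 1 = 21.
§4 does not apply.
§5 does not apply.
§6 applies: 21 + 2 = 23.
Level 23 exceeds the maximum of 20; capped at 20.
Final offense level: 20.
Criminal history: 5 prior points → Category Minimal (0-5).
Level 20 falls in the 19-20 band.
Grid: Level 19-20 × Category Minimal = 54-59 months.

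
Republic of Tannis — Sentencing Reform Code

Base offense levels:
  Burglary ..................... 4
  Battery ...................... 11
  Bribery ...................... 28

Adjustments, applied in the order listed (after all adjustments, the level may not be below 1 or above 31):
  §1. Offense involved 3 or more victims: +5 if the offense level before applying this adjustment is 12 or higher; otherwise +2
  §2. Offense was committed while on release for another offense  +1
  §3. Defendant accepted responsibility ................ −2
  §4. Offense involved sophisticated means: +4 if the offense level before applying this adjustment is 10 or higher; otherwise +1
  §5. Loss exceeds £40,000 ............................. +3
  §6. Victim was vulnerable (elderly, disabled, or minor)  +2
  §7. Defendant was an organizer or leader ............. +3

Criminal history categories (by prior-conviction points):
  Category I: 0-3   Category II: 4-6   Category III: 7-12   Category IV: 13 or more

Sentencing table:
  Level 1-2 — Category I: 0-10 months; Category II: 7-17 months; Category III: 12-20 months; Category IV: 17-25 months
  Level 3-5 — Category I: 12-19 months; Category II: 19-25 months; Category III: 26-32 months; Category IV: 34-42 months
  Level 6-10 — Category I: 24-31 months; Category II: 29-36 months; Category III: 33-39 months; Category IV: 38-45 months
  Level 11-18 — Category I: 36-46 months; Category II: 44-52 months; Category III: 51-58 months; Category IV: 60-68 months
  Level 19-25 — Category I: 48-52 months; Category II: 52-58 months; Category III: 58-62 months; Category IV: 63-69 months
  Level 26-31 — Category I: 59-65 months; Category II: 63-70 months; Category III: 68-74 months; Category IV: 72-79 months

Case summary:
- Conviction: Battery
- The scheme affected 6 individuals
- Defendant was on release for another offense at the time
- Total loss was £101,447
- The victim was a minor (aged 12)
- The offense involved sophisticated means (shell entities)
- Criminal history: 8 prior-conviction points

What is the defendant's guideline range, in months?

Base offense level for battery: 11.
§1 applies (level before this adjustment is 11 < 12, so +2): 11 + 2 = 13.
§2 applies: 13 + 1 = 14.
§4 applies (level before this adjustment is 14 ≥ 10, so +4): 14 + 4 = 18.
§5 applies: 18 + 3 = 21.
§6 applies: 21 + 2 = 23.
§7 does not apply.
Final offense level: 23.
Criminal history: 8 prior points → Category III (7-12).
Level 23 falls in the 19-25 band.
Grid: Level 19-25 × Category III = 58-62 months.

58-62 months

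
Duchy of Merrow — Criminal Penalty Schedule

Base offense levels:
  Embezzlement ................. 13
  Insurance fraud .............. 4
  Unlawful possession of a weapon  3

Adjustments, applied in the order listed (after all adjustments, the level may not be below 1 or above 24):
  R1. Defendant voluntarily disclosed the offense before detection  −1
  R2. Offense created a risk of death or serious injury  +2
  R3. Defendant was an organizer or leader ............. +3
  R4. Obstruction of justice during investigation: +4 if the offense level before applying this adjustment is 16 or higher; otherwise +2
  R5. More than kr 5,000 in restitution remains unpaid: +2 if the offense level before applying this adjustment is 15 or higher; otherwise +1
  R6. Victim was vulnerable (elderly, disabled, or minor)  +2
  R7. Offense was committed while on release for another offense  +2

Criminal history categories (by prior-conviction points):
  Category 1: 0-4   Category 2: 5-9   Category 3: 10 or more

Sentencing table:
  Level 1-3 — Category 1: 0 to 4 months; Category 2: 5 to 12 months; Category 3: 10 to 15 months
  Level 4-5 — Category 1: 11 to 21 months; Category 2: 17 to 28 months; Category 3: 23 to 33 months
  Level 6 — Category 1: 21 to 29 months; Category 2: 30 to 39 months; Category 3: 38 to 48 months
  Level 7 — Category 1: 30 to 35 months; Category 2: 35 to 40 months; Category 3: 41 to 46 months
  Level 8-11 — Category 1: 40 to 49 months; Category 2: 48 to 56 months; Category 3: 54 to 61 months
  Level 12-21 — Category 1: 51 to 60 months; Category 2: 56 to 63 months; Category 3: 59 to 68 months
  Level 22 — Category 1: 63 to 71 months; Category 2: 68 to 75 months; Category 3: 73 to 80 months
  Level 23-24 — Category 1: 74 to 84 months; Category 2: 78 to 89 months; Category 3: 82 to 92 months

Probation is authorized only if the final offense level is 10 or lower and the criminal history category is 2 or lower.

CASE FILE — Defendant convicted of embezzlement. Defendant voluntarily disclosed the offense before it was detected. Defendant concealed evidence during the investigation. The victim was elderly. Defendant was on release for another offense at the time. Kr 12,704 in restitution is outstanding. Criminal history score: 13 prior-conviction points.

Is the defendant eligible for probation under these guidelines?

No

Base offense level for embezzlement: 13.
R1 applies: 13 − 1 = 12.
R2 does not apply.
R4 applies (level before this adjustment is 12 < 16, so +2): 12 + 2 = 14.
R5 applies (level before this adjustment is 14 < 15, so +1): 14 + 1 = 15.
R6 applies: 15 + 2 = 17.
R7 applies: 17 + 2 = 19.
Final offense level: 19.
Criminal history: 13 prior points → Category 3 (10+).
Level 19 falls in the 12-21 band.
Grid: Level 12-21 × Category 3 = 59-68 months.
Probation check: level 19 > 10 and category 3 > 2 → not eligible.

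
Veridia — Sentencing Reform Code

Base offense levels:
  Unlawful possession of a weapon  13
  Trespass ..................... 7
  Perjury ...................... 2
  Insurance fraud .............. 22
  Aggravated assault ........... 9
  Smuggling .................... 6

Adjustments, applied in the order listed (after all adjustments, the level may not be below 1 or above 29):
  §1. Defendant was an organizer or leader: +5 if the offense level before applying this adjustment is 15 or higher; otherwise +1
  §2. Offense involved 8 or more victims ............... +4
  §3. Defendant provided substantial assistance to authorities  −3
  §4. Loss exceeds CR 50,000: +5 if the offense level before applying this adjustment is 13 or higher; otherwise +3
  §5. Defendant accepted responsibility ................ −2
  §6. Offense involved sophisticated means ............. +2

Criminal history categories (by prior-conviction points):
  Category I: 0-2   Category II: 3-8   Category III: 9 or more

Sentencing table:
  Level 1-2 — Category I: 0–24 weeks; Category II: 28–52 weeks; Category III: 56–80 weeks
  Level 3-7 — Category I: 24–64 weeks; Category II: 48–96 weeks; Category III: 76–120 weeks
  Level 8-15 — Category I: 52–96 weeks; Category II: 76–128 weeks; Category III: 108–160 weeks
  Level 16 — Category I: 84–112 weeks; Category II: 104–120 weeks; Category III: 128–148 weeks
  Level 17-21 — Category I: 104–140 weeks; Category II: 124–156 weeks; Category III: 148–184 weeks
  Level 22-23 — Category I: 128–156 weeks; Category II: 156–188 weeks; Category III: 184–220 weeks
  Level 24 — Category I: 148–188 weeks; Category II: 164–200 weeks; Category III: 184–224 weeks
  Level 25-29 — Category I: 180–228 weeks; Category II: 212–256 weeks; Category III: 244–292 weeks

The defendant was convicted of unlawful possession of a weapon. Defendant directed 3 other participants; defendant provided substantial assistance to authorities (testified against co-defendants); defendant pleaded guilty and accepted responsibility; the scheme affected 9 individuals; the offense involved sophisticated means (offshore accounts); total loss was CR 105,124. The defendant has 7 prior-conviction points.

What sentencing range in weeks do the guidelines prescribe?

Base offense level for unlawful possession of a weapon: 13.
§1 applies (level before this adjustment is 13 < 15, so +1): 13 + 1 = 14.
§2 applies: 14 + 4 = 18.
§3 applies: 18 − 3 = 15.
§4 applies (level before this adjustment is 15 ≥ 13, so +5): 15 + 5 = 20.
§5 applies: 20 − 2 = 18.
§6 applies: 18 + 2 = 20.
Final offense level: 20.
Criminal history: 7 prior points → Category II (3-8).
Level 20 falls in the 17-21 band.
Grid: Level 17-21 × Category II = 124-156 weeks.

124-156 weeks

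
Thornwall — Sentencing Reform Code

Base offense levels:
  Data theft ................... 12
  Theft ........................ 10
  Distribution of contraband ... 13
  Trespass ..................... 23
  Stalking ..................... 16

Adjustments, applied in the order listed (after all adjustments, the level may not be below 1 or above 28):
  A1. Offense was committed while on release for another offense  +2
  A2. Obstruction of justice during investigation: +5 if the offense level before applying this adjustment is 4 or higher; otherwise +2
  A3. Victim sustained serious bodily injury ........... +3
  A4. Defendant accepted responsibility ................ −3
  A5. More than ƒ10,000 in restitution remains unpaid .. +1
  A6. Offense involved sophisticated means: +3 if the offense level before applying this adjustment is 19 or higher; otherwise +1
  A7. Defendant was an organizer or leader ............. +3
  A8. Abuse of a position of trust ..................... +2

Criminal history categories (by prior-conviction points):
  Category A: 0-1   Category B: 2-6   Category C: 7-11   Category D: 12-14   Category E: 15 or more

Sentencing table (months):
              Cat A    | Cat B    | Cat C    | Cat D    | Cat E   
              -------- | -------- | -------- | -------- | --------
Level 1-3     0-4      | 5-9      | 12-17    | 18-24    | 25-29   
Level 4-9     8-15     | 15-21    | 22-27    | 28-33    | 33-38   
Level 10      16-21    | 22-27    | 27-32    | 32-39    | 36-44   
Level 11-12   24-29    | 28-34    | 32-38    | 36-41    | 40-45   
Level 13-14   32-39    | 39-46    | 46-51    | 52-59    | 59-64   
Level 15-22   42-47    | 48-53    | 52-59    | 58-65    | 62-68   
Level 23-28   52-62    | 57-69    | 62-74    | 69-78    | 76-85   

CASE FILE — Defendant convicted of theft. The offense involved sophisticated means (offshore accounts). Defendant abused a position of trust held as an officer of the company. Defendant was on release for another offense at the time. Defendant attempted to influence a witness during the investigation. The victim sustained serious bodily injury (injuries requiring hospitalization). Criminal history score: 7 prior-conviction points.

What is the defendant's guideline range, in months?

Base offense level for theft: 10.
A1 applies: 10 + 2 = 12.
A2 applies (level before this adjustment is 12 ≥ 4, so +5): 12 + 5 = 17.
A3 applies: 17 + 3 = 20.
A4 does not apply.
A6 applies (level before this adjustment is 20 ≥ 19, so +3): 20 + 3 = 23.
A7 does not apply.
A8 applies: 23 + 2 = 25.
Final offense level: 25.
Criminal history: 7 prior points → Category C (7-11).
Level 25 falls in the 23-28 band.
Grid: Level 23-28 × Category C = 62-74 months.

62-74 months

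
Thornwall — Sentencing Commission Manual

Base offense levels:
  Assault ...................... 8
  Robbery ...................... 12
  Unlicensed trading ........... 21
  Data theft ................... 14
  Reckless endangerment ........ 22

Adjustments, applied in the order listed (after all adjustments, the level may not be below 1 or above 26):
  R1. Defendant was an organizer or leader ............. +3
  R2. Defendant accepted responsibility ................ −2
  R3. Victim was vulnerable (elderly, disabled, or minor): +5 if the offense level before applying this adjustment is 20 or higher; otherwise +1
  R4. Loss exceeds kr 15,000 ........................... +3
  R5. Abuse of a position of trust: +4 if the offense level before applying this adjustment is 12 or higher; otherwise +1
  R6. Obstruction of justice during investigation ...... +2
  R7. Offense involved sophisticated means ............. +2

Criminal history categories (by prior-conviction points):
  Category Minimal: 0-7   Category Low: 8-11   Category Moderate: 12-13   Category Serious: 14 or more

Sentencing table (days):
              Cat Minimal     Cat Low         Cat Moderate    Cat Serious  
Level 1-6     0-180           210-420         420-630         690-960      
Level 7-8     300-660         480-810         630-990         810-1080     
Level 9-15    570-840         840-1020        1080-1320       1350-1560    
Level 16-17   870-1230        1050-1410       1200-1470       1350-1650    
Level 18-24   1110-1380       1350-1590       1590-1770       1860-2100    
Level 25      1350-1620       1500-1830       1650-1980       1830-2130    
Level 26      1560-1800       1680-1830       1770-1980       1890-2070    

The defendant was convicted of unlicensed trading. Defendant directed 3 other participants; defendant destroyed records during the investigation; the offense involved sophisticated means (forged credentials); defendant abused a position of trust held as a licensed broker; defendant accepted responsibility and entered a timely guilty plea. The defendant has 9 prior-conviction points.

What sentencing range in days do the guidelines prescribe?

Base offense level for unlicensed trading: 21.
R1 applies: 21 + 3 = 24.
R2 applies: 24 − 2 = 22.
R3 does not apply.
R4 does not apply.
R5 applies (level before this adjustment is 22 ≥ 12, so +4): 22 + 4 = 26.
R6 applies: 26 + 2 = 28.
R7 applies: 28 + 2 = 30.
Level 30 exceeds the maximum of 26; capped at 26.
Final offense level: 26.
Criminal history: 9 prior points → Category Low (8-11).
Level 26 falls in the 26 band.
Grid: Level 26 × Category Low = 1680-1830 days.

1680-1830 days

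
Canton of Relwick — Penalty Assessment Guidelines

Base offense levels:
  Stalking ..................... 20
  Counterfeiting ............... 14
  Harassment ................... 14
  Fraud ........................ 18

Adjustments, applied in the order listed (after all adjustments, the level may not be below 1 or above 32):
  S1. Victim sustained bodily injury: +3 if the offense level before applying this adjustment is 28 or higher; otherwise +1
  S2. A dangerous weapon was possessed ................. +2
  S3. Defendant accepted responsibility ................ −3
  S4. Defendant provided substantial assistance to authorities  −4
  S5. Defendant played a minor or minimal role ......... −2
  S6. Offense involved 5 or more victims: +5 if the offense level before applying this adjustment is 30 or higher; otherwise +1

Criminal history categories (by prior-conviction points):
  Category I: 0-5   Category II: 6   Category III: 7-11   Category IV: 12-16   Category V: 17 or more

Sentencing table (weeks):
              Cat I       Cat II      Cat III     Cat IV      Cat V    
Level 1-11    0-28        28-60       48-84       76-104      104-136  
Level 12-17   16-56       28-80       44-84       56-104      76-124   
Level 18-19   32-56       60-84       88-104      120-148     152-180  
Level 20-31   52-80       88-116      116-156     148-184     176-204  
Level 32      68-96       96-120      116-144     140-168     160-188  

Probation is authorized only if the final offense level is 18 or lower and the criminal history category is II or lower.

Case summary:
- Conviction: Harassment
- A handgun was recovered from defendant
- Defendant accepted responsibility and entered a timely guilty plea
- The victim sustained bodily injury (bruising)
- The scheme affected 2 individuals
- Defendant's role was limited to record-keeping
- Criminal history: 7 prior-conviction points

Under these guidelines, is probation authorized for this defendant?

No

Base offense level for harassment: 14.
S1 applies (level before this adjustment is 14 < 28, so +1): 14 + 1 = 15.
S2 applies: 15 + 2 = 17.
S3 applies: 17 − 3 = 14.
S4 does not apply.
S5 applies: 14 − 2 = 12.
S6 does not apply.
Final offense level: 12.
Criminal history: 7 prior points → Category III (7-11).
Level 12 falls in the 12-17 band.
Grid: Level 12-17 × Category III = 44-84 weeks.
Probation check: level 12 ≤ 18 and category III > II → not eligible.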